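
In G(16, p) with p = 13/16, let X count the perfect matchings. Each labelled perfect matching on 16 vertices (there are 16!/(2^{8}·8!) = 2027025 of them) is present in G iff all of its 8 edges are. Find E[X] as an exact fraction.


K_16 has 16!/(2^{8}·8!) = 2027025 labelled perfect matchings.
For each such perfect matching H, let X_H = 1 if all 8 edges of H are present in G. Then P[X_H = 1] = p^{8} = (13/16)^{8} = 815730721/4294967296.
By linearity of expectation: E[X] = Σ_H E[X_H] = 2027025 · p^{8} = 2027025 · 815730721/4294967296 = 1653506564735025/4294967296.
Numerically: E[X] ≈ 3.8499e+05.

E[X] = 2027025 · (13/16)^{8} = 1653506564735025/4294967296 ≈ 3.8499e+05.


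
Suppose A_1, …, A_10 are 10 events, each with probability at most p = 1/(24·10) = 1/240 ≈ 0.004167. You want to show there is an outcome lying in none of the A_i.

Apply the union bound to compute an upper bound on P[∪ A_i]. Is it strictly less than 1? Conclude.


Union bound: P[∪_{i=1}^{10} A_i] ≤ Σ_i P[A_i] ≤ 10·p = 10·(1/240) = 1/24.
Numerically: 1/24 ≈ 0.041667.
Is 1/24 < 1? YES.
Since P[∪ A_i] ≤ 1/24 < 1, the complement has P[∩ A_i^c] ≥ 1 − 1/24 = 23/24 > 0, so some outcome avoids every A_i.

10·p = 1/24 ≈ 0.041667; existence CERTIFIED by the union bound.


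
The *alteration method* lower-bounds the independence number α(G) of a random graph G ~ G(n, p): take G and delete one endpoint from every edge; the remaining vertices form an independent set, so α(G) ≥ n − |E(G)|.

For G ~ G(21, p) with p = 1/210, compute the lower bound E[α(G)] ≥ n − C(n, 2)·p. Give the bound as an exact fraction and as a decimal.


E[|E(G)|] = C(21, 2)·p = 210 · (1/210) = 1.
E[α(G)] ≥ n − E[|E(G)|] = 21 − 1 = 20.
Numerically: ≈ 20.000000.
(This is only a lower bound; the true E[α(G)] may be larger.)

E[α(G)] ≥ 20 ≈ 20.000000.


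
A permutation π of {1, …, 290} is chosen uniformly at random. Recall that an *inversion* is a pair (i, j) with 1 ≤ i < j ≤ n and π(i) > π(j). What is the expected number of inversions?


Write X = Σ X_I over the C(290, 2) = 41905 pairs i < j, with X_I the indicator of one inversion.
There are 41905 indicators.
For each fixed pair i < j, the values π(i) and π(j) are two distinct elements of {1, …, 290} in uniformly random order; by symmetry P[π(i) > π(j)] = 1/2.
By linearity: E[X] = 41905 · (1/2) = C(290, 2) · (1/2) = 41905/2 = 41905/2 ≈ 20952.500.

E[X] = 41905/2 = 20952.500.


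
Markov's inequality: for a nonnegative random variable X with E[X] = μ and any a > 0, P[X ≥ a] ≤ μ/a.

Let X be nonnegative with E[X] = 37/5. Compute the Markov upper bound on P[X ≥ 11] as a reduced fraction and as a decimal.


μ = E[X] = 37/5, a = 11.
Markov: P[X ≥ 11] ≤ μ/a = (37/5)/11 = 37/55.
Numerically: ≈ 0.672727.
(Since a = 11 > μ = 7.400000, the bound 37/55 is < 1 and informative.)

P[X ≥ 11] ≤ 37/55 ≈ 0.672727.


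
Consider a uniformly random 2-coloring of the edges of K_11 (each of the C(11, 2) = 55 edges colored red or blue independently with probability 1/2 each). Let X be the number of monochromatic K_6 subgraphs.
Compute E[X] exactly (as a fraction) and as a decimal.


Let X = Σ_S X_S over the C(11, 6) = 462 subsets S of size 6, where X_S = 1 if the K_6 on S is monochromatic.
For a fixed S, the K_6 on S has C(6, 2) = 15 edges. P[all 15 edges red] = (1/2)^15, and likewise for blue, so P[monochromatic] = 2·(1/2)^15 = 2^{1 − 15} = 1/16384.
Summing: E[X] = C(11, 6) · 2^{1 − 15} = 462 · 1/16384 = 231/8192.
Numerically: E[X] ≈ 0.02820.

E[X] = C(11,6)·2^(1−C(6,2)) = 231/8192 ≈ 0.02820.


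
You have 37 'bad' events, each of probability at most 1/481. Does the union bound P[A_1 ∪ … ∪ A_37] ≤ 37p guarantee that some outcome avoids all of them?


Union bound: P[∪_{i=1}^{37} A_i] ≤ Σ_i P[A_i] ≤ 37·p = 37·(1/481) = 1/13.
Numerically: 1/13 ≈ 0.0769231.
Is 1/13 < 1? YES.
Since P[∪ A_i] ≤ 1/13 < 1, the complement has P[∩ A_i^c] ≥ 1 − 1/13 = 12/13 > 0, so some outcome avoids every A_i.

37·p = 1/13 ≈ 0.0769231; existence CERTIFIED by the union bound.


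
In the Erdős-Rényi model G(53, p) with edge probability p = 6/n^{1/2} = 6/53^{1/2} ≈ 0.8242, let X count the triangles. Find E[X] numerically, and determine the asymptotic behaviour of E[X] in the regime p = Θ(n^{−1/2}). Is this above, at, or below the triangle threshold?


Number of potential triangles: C(53, 3) = 23426.
Each occurs with probability p³ ≈ (0.8242)³ ≈ 5.598091e-01.
By linearity: E[X] = C(53, 3)·p³ ≈ 23426 · 5.598091e-01 ≈ 13114.0878.
Since α = 1/2 < 1, p = c/n^{1/2} ≫ 1/n is above the triangle threshold p ~ 1/n. Asymptotically E[X] ~ (c³/6)·n^{3(1−α)} = (6³/6)·n^{1.5} → ∞; triangles are abundant w.h.p.

E[X] ≈ 13114.0878; in regime p = Θ(1/n^{1/2}) E[X] diverges (above the triangle threshold p ~ 1/n).


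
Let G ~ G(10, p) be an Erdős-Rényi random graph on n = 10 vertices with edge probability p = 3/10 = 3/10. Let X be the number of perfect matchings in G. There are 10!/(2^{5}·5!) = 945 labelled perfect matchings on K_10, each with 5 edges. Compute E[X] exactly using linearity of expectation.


K_10 has 10!/(2^{5}·5!) = 945 labelled perfect matchings.
For each such perfect matching H, let X_H = 1 if all 5 edges of H are present in G. Then P[X_H = 1] = p^{5} = (3/10)^{5} = 243/100000.
Summing the indicators: E[X] = Σ_H E[X_H] = 945 · p^{5} = 945 · 243/100000 = 45927/20000.
Numerically: E[X] ≈ 2.296.

E[X] = 945 · (3/10)^{5} = 45927/20000 ≈ 2.296.


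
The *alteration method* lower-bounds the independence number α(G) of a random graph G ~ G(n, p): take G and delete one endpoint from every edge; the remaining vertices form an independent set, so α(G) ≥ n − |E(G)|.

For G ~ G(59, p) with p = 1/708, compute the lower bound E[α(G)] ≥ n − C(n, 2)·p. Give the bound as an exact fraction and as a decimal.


E[|E(G)|] = C(59, 2)·p = 1711 · (1/708) = 29/12.
E[α(G)] ≥ n − E[|E(G)|] = 59 − 29/12 = 679/12.
Numerically: ≈ 56.58333.
(This is only a lower bound; the true E[α(G)] may be larger.)

E[α(G)] ≥ 679/12 ≈ 56.58333.


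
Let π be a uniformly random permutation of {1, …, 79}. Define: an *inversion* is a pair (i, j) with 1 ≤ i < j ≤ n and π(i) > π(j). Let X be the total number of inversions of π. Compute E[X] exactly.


Write X = Σ X_I over the C(79, 2) = 3081 pairs i < j, with X_I the indicator of one inversion.
There are 3081 indicators.
For each fixed pair i < j, the values π(i) and π(j) are two distinct elements of {1, …, 79} in uniformly random order; by symmetry P[π(i) > π(j)] = 1/2.
By linearity: E[X] = 3081 · (1/2) = C(79, 2) · (1/2) = 3081/2 = 3081/2 ≈ 1540.5000.

E[X] = 3081/2 = 1540.5000.


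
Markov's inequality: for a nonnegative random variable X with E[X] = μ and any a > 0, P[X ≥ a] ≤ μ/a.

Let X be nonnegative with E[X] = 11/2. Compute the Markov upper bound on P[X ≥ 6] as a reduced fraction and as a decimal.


μ = E[X] = 11/2, a = 6.
Markov: P[X ≥ 6] ≤ μ/a = (11/2)/6 = 11/12.
Numerically: ≈ 0.916667.
(Since a = 6 > μ = 5.500000, the bound 11/12 is < 1 and informative.)

P[X ≥ 6] ≤ 11/12 ≈ 0.916667.


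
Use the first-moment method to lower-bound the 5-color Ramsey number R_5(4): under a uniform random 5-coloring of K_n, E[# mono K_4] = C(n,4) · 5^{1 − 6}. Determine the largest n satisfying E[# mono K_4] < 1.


We need C(n, 4) · 5^{1 − 6} < 1, i.e. C(n, 4) < 5^{6 − 1} = 3125.
Check values of n near the boundary:
  n = 17: C(17, 4) = 2380; 2380 < 3125? YES
  n = 18: C(18, 4) = 3060; 3060 < 3125? YES
  n = 19: C(19, 4) = 3876; 3876 < 3125? NO
  n = 20: C(20, 4) = 4845; 4845 < 3125? NO
The largest n with C(n, 4) < 3125 is n = 18 (where E[X] = 612/625 ≈ 0.979). Hence R_5(4) > 18, i.e. R_5(4) ≥ 19.

Largest n = 18; hence R_5(4) > 18.


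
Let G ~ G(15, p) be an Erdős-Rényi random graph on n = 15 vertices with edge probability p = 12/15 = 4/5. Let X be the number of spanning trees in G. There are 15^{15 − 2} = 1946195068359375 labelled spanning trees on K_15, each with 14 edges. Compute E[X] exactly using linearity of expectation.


K_15 has 15^{15 − 2} = 1946195068359375 labelled spanning trees.
For each such spanning tree H, let X_H = 1 if all 14 edges of H are present in G. Then P[X_H = 1] = p^{14} = (4/5)^{14} = 268435456/6103515625.
By linearity: E[X] = Σ_H E[X_H] = 1946195068359375 · p^{14} = 1946195068359375 · 268435456/6103515625 = 427972821516288/5.
Numerically: E[X] ≈ 8.56e+13.

E[X] = 1946195068359375 · (4/5)^{14} = 427972821516288/5 ≈ 8.56e+13.


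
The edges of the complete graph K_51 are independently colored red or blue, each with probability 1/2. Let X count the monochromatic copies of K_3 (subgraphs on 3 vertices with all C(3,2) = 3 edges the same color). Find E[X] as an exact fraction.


Let X = Σ_S X_S over the C(51, 3) = 20825 subsets S of size 3, where X_S = 1 if the K_3 on S is monochromatic.
For a fixed S, the K_3 on S has C(3, 2) = 3 edges. P[all 3 edges red] = (1/2)^3, and likewise for blue, so P[monochromatic] = 2·(1/2)^3 = 2^{1 − 3} = 1/4.
By linearity: E[X] = C(51, 3) · 2^{1 − 3} = 20825 · 1/4 = 20825/4.
Numerically: E[X] ≈ 5206.25000.

E[X] = C(51,3)·2^(1−C(3,2)) = 20825/4 ≈ 5206.25000.


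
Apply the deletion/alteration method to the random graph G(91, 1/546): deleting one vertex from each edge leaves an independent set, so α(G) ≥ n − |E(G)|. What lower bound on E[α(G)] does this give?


E[|E(G)|] = C(91, 2)·p = 4095 · (1/546) = 15/2.
E[α(G)] ≥ n − E[|E(G)|] = 91 − 15/2 = 167/2.
Numerically: ≈ 83.500.
(This is only a lower bound; the true E[α(G)] may be larger.)

E[α(G)] ≥ 167/2 ≈ 83.500.


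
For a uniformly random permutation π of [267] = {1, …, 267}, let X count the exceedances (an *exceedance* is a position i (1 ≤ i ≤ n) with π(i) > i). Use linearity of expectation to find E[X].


Write X = Σ_{i=1}^{267} X_i, where X_i = 1_{π(i) > i}.
For each fixed i, π(i) is uniform over {1, …, 267} (marginal of a uniform permutation), so P[π(i) > i] = (n − i)/n. Summing: Σ_{i=1}^{267} (n − i)/n = (0 + 1 + … + 266)/267 = 267(267 − 1)/(2·267) = (267 − 1)/2.
Hence E[X] = Σ_{i=1}^{267} (267 − i)/267 = 133 ≈ 133.0000.

E[X] = 133 = 133.0000.


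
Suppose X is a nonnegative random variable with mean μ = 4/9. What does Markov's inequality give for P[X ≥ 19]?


μ = E[X] = 4/9, a = 19.
Markov: P[X ≥ 19] ≤ μ/a = (4/9)/19 = 4/171.
Numerically: ≈ 0.023392.
(Since a = 19 > μ = 0.444444, the bound 4/171 is < 1 and informative.)

P[X ≥ 19] ≤ 4/171 ≈ 0.023392.


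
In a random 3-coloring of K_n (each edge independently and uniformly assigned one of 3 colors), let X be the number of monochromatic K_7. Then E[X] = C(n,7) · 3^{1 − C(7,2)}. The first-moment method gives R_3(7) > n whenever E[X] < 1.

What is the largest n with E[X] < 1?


We need C(n, 7) · 3^{1 − 21} < 1, i.e. C(n, 7) < 3^{21 − 1} = 3486784401.
Check values of n near the boundary:
  n = 75: C(75, 7) = 1984829850; 1984829850 < 3486784401? YES
  n = 76: C(76, 7) = 2186189400; 2186189400 < 3486784401? YES
  n = 77: C(77, 7) = 2404808340; 2404808340 < 3486784401? YES
  n = 78: C(78, 7) = 2641902120; 2641902120 < 3486784401? YES
  n = 79: C(79, 7) = 2898753715; 2898753715 < 3486784401? YES
  n = 80: C(80, 7) = 3176716400; 3176716400 < 3486784401? YES
  n = 81: C(81, 7) = 3477216600; 3477216600 < 3486784401? YES
  n = 82: C(82, 7) = 3801756816; 3801756816 < 3486784401? NO
  n = 83: C(83, 7) = 4151918628; 4151918628 < 3486784401? NO
The largest n with C(n, 7) < 3486784401 is n = 81 (where E[X] = 42928600/43046721 ≈ 0.997). Hence R_3(7) > 81, i.e. R_3(7) ≥ 82.

Largest n = 81; hence R_3(7) > 81.


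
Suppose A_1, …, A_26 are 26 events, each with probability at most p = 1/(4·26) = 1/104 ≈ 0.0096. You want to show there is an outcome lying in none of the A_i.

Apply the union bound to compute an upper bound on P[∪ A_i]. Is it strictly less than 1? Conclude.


Union bound: P[∪_{i=1}^{26} A_i] ≤ Σ_i P[A_i] ≤ 26·p = 26·(1/104) = 1/4.
Numerically: 1/4 ≈ 0.2500.
Is 1/4 < 1? YES.
Since P[∪ A_i] ≤ 1/4 < 1, the complement has P[∩ A_i^c] ≥ 1 − 1/4 = 3/4 > 0, so some outcome avoids every A_i.

26·p = 1/4 ≈ 0.2500; existence CERTIFIED by the union bound.


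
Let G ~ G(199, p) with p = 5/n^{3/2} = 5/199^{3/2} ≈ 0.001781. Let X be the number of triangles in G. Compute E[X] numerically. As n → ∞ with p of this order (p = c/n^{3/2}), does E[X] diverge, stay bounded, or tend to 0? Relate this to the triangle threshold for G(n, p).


Number of potential triangles: C(199, 3) = 1293699.
Each occurs with probability p³ ≈ (0.001781)³ ≈ 5.650296e-09.
By linearity: E[X] = C(199, 3)·p³ ≈ 1293699 · 5.650296e-09 ≈ 0.0073.
Since α = 3/2 > 1, p = c/n^{3/2} = o(1/n) is below the triangle threshold p ~ 1/n. Asymptotically E[X] ~ (c³/6)·n^{3(1−α)} = (5³/6)·n^{-1.5} → 0, so by Markov's inequality G has no triangles w.h.p.

E[X] ≈ 0.0073; in regime p = Θ(1/n^{3/2}) E[X] tends to 0 (below the triangle threshold p ~ 1/n).


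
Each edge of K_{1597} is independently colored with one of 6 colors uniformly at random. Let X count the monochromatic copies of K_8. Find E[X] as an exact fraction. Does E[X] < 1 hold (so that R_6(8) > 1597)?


E[X] = C(1597, 8) · 6^{1 − 28} = 1031080153060953275445 · 6^{−27} = 1031080153060953275445/1023490369077469249536.
As a reduced fraction: E[X] = 38188153817072343535/37907050706572935168 ≈ 1.0074.
Is E[X] < 1? NO.
Since E[X] ≥ 1, the first-moment bound is inconclusive at n = 1597; it does NOT by itself certify R_6(8) > 1597.

E[X] = 38188153817072343535/37907050706572935168 ≈ 1.0074; E[X] ≥ 1; first-moment method inconclusive here.


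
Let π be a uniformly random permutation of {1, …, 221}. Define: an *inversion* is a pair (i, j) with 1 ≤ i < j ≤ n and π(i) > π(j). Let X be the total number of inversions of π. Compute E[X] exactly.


Write X = Σ X_I over the C(221, 2) = 24310 pairs i < j, with X_I the indicator of one inversion.
There are 24310 indicators.
For each fixed pair i < j, the values π(i) and π(j) are two distinct elements of {1, …, 221} in uniformly random order; by symmetry P[π(i) > π(j)] = 1/2.
By linearity: E[X] = 24310 · (1/2) = C(221, 2) · (1/2) = 24310/2 = 12155 ≈ 12155.0000.

E[X] = 12155 = 12155.0000.


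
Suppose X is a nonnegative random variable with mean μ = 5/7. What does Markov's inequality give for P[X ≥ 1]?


μ = E[X] = 5/7, a = 1.
Markov: P[X ≥ 1] ≤ μ/a = (5/7)/1 = 5/7.
Numerically: ≈ 0.7143.
(Since a = 1 > μ = 0.7143, the bound 5/7 is < 1 and informative.)

P[X ≥ 1] ≤ 5/7 ≈ 0.7143.


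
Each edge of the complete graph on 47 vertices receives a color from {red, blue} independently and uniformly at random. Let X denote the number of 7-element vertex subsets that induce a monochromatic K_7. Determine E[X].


Let X = Σ_S X_S over the C(47, 7) = 62891499 subsets S of size 7, where X_S = 1 if the K_7 on S is monochromatic.
For a fixed S, the K_7 on S has C(7, 2) = 21 edges. P[all 21 edges red] = (1/2)^21, and likewise for blue, so P[monochromatic] = 2·(1/2)^21 = 2^{1 − 21} = 1/1048576.
By linearity of expectation: E[X] = C(47, 7) · 2^{1 − 21} = 62891499 · 1/1048576 = 62891499/1048576.
Numerically: E[X] ≈ 59.9780.

E[X] = C(47,7)·2^(1−C(7,2)) = 62891499/1048576 ≈ 59.9780.


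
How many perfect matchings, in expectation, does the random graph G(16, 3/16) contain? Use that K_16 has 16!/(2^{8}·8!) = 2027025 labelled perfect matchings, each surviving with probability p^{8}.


K_16 has 16!/(2^{8}·8!) = 2027025 labelled perfect matchings.
For each such perfect matching H, let X_H = 1 if all 8 edges of H are present in G. Then P[X_H = 1] = p^{8} = (3/16)^{8} = 6561/4294967296.
Summing the indicators: E[X] = Σ_H E[X_H] = 2027025 · p^{8} = 2027025 · 6561/4294967296 = 13299311025/4294967296.
Numerically: E[X] ≈ 3.09649.

E[X] = 2027025 · (3/16)^{8} = 13299311025/4294967296 ≈ 3.09649.


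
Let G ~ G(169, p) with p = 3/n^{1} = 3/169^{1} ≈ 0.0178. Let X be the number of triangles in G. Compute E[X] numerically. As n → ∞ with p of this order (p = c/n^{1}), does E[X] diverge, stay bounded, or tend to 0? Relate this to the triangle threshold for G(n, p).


Number of potential triangles: C(169, 3) = 790244.
Each occurs with probability p³ ≈ (0.0178)³ ≈ 5.59376e-06.
By linearity: E[X] = C(169, 3)·p³ ≈ 790244 · 5.59376e-06 ≈ 4.420.
Here α = 1, so p = 3/n is exactly at the triangle threshold p ~ 1/n. Asymptotically E[X] → c³/6 = 3³/6 = 9/2 ≈ 4.500, a bounded constant. In this regime the triangle count is asymptotically Poisson(c³/6).

E[X] ≈ 4.420; in regime p = Θ(1/n^{1}) E[X] stays bounded (at the triangle threshold p ~ 1/n).


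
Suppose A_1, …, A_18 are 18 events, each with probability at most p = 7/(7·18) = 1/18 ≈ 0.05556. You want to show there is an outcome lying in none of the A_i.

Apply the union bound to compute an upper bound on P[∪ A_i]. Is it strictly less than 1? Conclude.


Union bound: P[∪_{i=1}^{18} A_i] ≤ Σ_i P[A_i] ≤ 18·p = 18·(1/18) = 1.
Numerically: 1 ≈ 1.00000.
Is 1 < 1? NO.
Since the bound 1 is ≥ 1, the union bound is uninformative here; it does NOT by itself certify existence.

18·p = 1 ≈ 1.00000; existence NOT certified by the union bound.


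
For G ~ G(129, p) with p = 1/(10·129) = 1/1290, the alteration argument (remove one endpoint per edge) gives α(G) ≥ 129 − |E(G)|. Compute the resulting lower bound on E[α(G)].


E[|E(G)|] = C(129, 2)·p = 8256 · (1/1290) = 32/5.
E[α(G)] ≥ n − E[|E(G)|] = 129 − 32/5 = 613/5.
Numerically: ≈ 122.60000.
(This is only a lower bound; the true E[α(G)] may be larger.)

E[α(G)] ≥ 613/5 ≈ 122.60000.


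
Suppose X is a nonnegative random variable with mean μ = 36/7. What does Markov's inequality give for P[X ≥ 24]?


μ = E[X] = 36/7, a = 24.
Markov: P[X ≥ 24] ≤ μ/a = (36/7)/24 = 3/14.
Numerically: ≈ 0.214286.
(Since a = 24 > μ = 5.142857, the bound 3/14 is < 1 and informative.)

P[X ≥ 24] ≤ 3/14 ≈ 0.214286.


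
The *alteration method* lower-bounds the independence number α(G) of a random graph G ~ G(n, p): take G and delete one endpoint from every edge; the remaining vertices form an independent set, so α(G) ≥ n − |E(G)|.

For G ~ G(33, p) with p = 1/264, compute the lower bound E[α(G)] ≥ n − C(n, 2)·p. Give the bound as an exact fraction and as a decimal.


E[|E(G)|] = C(33, 2)·p = 528 · (1/264) = 2.
E[α(G)] ≥ n − E[|E(G)|] = 33 − 2 = 31.
Numerically: ≈ 31.000000.
(This is only a lower bound; the true E[α(G)] may be larger.)

E[α(G)] ≥ 31 ≈ 31.000000.


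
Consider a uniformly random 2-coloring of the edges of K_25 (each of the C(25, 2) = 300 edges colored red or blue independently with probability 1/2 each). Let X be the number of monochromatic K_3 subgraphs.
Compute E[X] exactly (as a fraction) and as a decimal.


Let X = Σ_S X_S over the C(25, 3) = 2300 subsets S of size 3, where X_S = 1 if the K_3 on S is monochromatic.
For a fixed S, the K_3 on S has C(3, 2) = 3 edges. P[all 3 edges red] = (1/2)^3, and likewise for blue, so P[monochromatic] = 2·(1/2)^3 = 2^{1 − 3} = 1/4.
By linearity: E[X] = C(25, 3) · 2^{1 − 3} = 2300 · 1/4 = 575.
Numerically: E[X] ≈ 575.0000.

E[X] = C(25,3)·2^(1−C(3,2)) = 575 ≈ 575.0000.


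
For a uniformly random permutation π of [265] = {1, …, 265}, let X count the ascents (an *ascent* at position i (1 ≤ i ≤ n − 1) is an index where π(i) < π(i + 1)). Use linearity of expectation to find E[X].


Write X = Σ X_I over i = 1, …, 264, with X_I the indicator of one ascent.
There are 264 indicators.
For each fixed i, the pair (π(i), π(i+1)) is a uniformly random ordered pair of distinct values from {1, …, 265}; by symmetry P[π(i) < π(i+1)] = 1/2.
By linearity: E[X] = 264 · (1/2) = (265 − 1) · (1/2) = 132 ≈ 132.000000.

E[X] = 132 = 132.000000.


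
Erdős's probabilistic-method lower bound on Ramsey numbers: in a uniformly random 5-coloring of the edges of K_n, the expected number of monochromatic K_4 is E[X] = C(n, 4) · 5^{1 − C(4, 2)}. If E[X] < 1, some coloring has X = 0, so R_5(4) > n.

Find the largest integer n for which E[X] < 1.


We need C(n, 4) · 5^{1 − 6} < 1, i.e. C(n, 4) < 5^{6 − 1} = 3125.
Check values of n near the boundary:
  n = 15: C(15, 4) = 1365; 1365 < 3125? YES
  n = 16: C(16, 4) = 1820; 1820 < 3125? YES
  n = 17: C(17, 4) = 2380; 2380 < 3125? YES
  n = 18: C(18, 4) = 3060; 3060 < 3125? YES
  n = 19: C(19, 4) = 3876; 3876 < 3125? NO
  n = 20: C(20, 4) = 4845; 4845 < 3125? NO
The largest n with C(n, 4) < 3125 is n = 18 (where E[X] = 612/625 ≈ 0.9792000). Hence R_5(4) > 18, i.e. R_5(4) ≥ 19.

Largest n = 18; hence R_5(4) > 18.


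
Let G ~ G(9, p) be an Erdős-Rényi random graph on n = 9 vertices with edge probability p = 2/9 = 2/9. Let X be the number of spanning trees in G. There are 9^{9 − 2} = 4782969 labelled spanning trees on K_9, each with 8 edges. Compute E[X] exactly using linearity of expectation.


K_9 has 9^{9 − 2} = 4782969 labelled spanning trees.
For each such spanning tree H, let X_H = 1 if all 8 edges of H are present in G. Then P[X_H = 1] = p^{8} = (2/9)^{8} = 256/43046721.
By linearity: E[X] = Σ_H E[X_H] = 4782969 · p^{8} = 4782969 · 256/43046721 = 256/9.
Numerically: E[X] ≈ 28.4.

E[X] = 4782969 · (2/9)^{8} = 256/9 ≈ 28.4.


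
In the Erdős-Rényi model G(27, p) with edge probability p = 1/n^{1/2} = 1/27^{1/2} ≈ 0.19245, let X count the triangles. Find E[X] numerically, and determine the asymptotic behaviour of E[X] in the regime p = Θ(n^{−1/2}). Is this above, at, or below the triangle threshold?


Number of potential triangles: C(27, 3) = 2925.
Each occurs with probability p³ ≈ (0.19245)³ ≈ 7.1277811e-03.
By linearity: E[X] = C(27, 3)·p³ ≈ 2925 · 7.1277811e-03 ≈ 20.84876.
Since α = 1/2 < 1, p = c/n^{1/2} ≫ 1/n is above the triangle threshold p ~ 1/n. Asymptotically E[X] ~ (c³/6)·n^{3(1−α)} = (1³/6)·n^{1.5} → ∞; triangles are abundant w.h.p.

E[X] ≈ 20.84876; in regime p = Θ(1/n^{1/2}) E[X] diverges (above the triangle threshold p ~ 1/n).


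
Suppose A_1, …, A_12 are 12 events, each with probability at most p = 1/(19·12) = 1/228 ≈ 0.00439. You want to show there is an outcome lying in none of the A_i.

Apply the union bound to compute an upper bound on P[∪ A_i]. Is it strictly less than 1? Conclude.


Union bound: P[∪_{i=1}^{12} A_i] ≤ Σ_i P[A_i] ≤ 12·p = 12·(1/228) = 1/19.
Numerically: 1/19 ≈ 0.05263.
Is 1/19 < 1? YES.
Since P[∪ A_i] ≤ 1/19 < 1, the complement has P[∩ A_i^c] ≥ 1 − 1/19 = 18/19 > 0, so some outcome avoids every A_i.

12·p = 1/19 ≈ 0.05263; existence CERTIFIED by the union bound.


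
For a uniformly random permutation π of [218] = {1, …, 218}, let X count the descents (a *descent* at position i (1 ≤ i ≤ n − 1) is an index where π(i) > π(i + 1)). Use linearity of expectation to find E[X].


Write X = Σ X_I over i = 1, …, 217, with X_I the indicator of one descent.
There are 217 indicators.
For each fixed i, the pair (π(i), π(i+1)) is a uniformly random ordered pair of distinct values from {1, …, 218}; by symmetry P[π(i) > π(i+1)] = 1/2.
By linearity: E[X] = 217 · (1/2) = (218 − 1) · (1/2) = 217/2 ≈ 108.50000.

E[X] = 217/2 = 108.50000.


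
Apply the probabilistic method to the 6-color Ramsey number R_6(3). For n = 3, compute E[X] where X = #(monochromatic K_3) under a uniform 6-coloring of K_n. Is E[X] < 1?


E[X] = C(3, 3) · 6^{1 − 3} = 1 · 6^{−2} = 1/36.
As a reduced fraction: E[X] = 1/36 ≈ 0.02778.
Is E[X] < 1? YES.
Since E[X] < 1, there exists a 6-coloring of K_{3} with no monochromatic K_3; hence R_6(3) > 3.

E[X] = 1/36 ≈ 0.02778; E[X] < 1, so R_6(3) > 3.


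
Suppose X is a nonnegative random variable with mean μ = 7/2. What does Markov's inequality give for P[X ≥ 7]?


μ = E[X] = 7/2, a = 7.
Markov: P[X ≥ 7] ≤ μ/a = (7/2)/7 = 1/2.
Numerically: ≈ 0.500000.
(Since a = 7 > μ = 3.500000, the bound 1/2 is < 1 and informative.)

P[X ≥ 7] ≤ 1/2 ≈ 0.500000.


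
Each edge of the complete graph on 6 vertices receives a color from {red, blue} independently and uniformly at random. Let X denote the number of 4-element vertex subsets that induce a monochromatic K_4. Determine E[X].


Let X = Σ_S X_S over the C(6, 4) = 15 subsets S of size 4, where X_S = 1 if the K_4 on S is monochromatic.
For a fixed S, the K_4 on S has C(4, 2) = 6 edges. P[all 6 edges red] = (1/2)^6, and likewise for blue, so P[monochromatic] = 2·(1/2)^6 = 2^{1 − 6} = 1/32.
By linearity: E[X] = C(6, 4) · 2^{1 − 6} = 15 · 1/32 = 15/32.
Numerically: E[X] ≈ 0.468750.

E[X] = C(6,4)·2^(1−C(4,2)) = 15/32 ≈ 0.468750.


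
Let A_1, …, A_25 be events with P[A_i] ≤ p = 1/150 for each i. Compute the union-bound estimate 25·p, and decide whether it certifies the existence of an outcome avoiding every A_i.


Union bound: P[∪_{i=1}^{25} A_i] ≤ Σ_i P[A_i] ≤ 25·p = 25·(1/150) = 1/6.
Numerically: 1/6 ≈ 0.1666667.
Is 1/6 < 1? YES.
Since P[∪ A_i] ≤ 1/6 < 1, the complement has P[∩ A_i^c] ≥ 1 − 1/6 = 5/6 > 0, so some outcome avoids every A_i.

25·p = 1/6 ≈ 0.1666667; existence CERTIFIED by the union bound.


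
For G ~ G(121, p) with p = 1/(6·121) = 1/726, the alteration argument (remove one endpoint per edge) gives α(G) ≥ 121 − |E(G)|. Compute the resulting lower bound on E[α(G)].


E[|E(G)|] = C(121, 2)·p = 7260 · (1/726) = 10.
E[α(G)] ≥ n − E[|E(G)|] = 121 − 10 = 111.
Numerically: ≈ 111.00000.
(This is only a lower bound; the true E[α(G)] may be larger.)

E[α(G)] ≥ 111 ≈ 111.00000.


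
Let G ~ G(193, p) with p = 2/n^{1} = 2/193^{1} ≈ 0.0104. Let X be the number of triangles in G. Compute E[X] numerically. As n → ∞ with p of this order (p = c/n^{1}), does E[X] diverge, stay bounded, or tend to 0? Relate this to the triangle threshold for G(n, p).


Number of potential triangles: C(193, 3) = 1179616.
Each occurs with probability p³ ≈ (0.0104)³ ≈ 1.11280e-06.
By linearity: E[X] = C(193, 3)·p³ ≈ 1179616 · 1.11280e-06 ≈ 1.313.
Here α = 1, so p = 2/n is exactly at the triangle threshold p ~ 1/n. Asymptotically E[X] → c³/6 = 2³/6 = 4/3 ≈ 1.333, a bounded constant. In this regime the triangle count is asymptotically Poisson(c³/6).

E[X] ≈ 1.313; in regime p = Θ(1/n^{1}) E[X] stays bounded (at the triangle threshold p ~ 1/n).


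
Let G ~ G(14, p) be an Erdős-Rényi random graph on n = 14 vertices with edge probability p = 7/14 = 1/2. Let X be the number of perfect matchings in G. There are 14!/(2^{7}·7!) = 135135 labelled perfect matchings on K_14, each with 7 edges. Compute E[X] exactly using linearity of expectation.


K_14 has 14!/(2^{7}·7!) = 135135 labelled perfect matchings.
For each such perfect matching H, let X_H = 1 if all 7 edges of H are present in G. Then P[X_H = 1] = p^{7} = (1/2)^{7} = 1/128.
By linearity of expectation: E[X] = Σ_H E[X_H] = 135135 · p^{7} = 135135 · 1/128 = 135135/128.
Numerically: E[X] ≈ 1055.74.

E[X] = 135135 · (1/2)^{7} = 135135/128 ≈ 1055.74.


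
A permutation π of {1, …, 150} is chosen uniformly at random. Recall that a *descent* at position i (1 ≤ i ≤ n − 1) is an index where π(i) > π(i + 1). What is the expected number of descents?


Write X = Σ X_I over i = 1, …, 149, with X_I the indicator of one descent.
There are 149 indicators.
For each fixed i, the pair (π(i), π(i+1)) is a uniformly random ordered pair of distinct values from {1, …, 150}; by symmetry P[π(i) > π(i+1)] = 1/2.
By linearity: E[X] = 149 · (1/2) = (150 − 1) · (1/2) = 149/2 ≈ 74.5000.

E[X] = 149/2 = 74.5000.


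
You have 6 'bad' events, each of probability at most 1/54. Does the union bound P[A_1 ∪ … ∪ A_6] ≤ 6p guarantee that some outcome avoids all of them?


Union bound: P[∪_{i=1}^{6} A_i] ≤ Σ_i P[A_i] ≤ 6·p = 6·(1/54) = 1/9.
Numerically: 1/9 ≈ 0.111.
Is 1/9 < 1? YES.
Since P[∪ A_i] ≤ 1/9 < 1, the complement has P[∩ A_i^c] ≥ 1 − 1/9 = 8/9 > 0, so some outcome avoids every A_i.

6·p = 1/9 ≈ 0.111; existence CERTIFIED by the union bound.


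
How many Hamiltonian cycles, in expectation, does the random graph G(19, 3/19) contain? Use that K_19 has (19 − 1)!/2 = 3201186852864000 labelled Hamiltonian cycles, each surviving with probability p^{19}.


K_19 has (19 − 1)!/2 = 3201186852864000 labelled Hamiltonian cycles.
For each such Hamiltonian cycle H, let X_H = 1 if all 19 edges of H are present in G. Then P[X_H = 1] = p^{19} = (3/19)^{19} = 1162261467/1978419655660313589123979.
By linearity of expectation: E[X] = Σ_H E[X_H] = 3201186852864000 · p^{19} = 3201186852864000 · 1162261467/1978419655660313589123979 = 3720616127750825791488000/1978419655660313589123979.
Numerically: E[X] ≈ 1.8806.

E[X] = 3201186852864000 · (3/19)^{19} = 3720616127750825791488000/1978419655660313589123979 ≈ 1.8806.


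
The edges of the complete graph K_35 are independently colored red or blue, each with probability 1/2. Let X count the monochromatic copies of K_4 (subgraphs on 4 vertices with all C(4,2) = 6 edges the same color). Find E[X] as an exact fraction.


Let X = Σ_S X_S over the C(35, 4) = 52360 subsets S of size 4, where X_S = 1 if the K_4 on S is monochromatic.
For a fixed S, the K_4 on S has C(4, 2) = 6 edges. P[all 6 edges red] = (1/2)^6, and likewise for blue, so P[monochromatic] = 2·(1/2)^6 = 2^{1 − 6} = 1/32.
By linearity: E[X] = C(35, 4) · 2^{1 − 6} = 52360 · 1/32 = 6545/4.
Numerically: E[X] ≈ 1636.25000.

E[X] = C(35,4)·2^(1−C(4,2)) = 6545/4 ≈ 1636.25000.


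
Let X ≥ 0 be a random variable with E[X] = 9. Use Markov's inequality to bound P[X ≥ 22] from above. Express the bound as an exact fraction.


μ = E[X] = 9, a = 22.
Markov: P[X ≥ 22] ≤ μ/a = (9)/22 = 9/22.
Numerically: ≈ 0.409.
(Since a = 22 > μ = 9.000, the bound 9/22 is < 1 and informative.)

P[X ≥ 22] ≤ 9/22 ≈ 0.409.


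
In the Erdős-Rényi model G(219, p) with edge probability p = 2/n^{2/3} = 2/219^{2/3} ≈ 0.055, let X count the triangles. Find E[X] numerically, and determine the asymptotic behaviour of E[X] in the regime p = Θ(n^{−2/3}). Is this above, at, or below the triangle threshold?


Number of potential triangles: C(219, 3) = 1726669.
Each occurs with probability p³ ≈ (0.055)³ ≈ 1.66802e-04.
By linearity: E[X] = C(219, 3)·p³ ≈ 1726669 · 1.66802e-04 ≈ 288.012.
Since α = 2/3 < 1, p = c/n^{2/3} ≫ 1/n is above the triangle threshold p ~ 1/n. Asymptotically E[X] ~ (c³/6)·n^{3(1−α)} = (2³/6)·n^{1} → ∞; triangles are abundant w.h.p.

E[X] ≈ 288.012; in regime p = Θ(1/n^{2/3}) E[X] diverges (above the triangle threshold p ~ 1/n).


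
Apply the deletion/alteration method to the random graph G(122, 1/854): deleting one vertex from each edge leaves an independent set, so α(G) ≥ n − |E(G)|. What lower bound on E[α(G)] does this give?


E[|E(G)|] = C(122, 2)·p = 7381 · (1/854) = 121/14.
E[α(G)] ≥ n − E[|E(G)|] = 122 − 121/14 = 1587/14.
Numerically: ≈ 113.357143.
(This is only a lower bound; the true E[α(G)] may be larger.)

E[α(G)] ≥ 1587/14 ≈ 113.357143.


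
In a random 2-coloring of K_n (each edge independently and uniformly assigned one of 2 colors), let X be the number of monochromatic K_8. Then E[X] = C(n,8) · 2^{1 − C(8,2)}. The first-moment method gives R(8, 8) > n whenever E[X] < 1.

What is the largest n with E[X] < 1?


We need C(n, 8) · 2^{1 − 28} < 1, i.e. C(n, 8) < 2^{28 − 1} = 134217728.
Check values of n near the boundary:
  n = 38: C(38, 8) = 48903492; 48903492 < 134217728? YES
  n = 39: C(39, 8) = 61523748; 61523748 < 134217728? YES
  n = 40: C(40, 8) = 76904685; 76904685 < 134217728? YES
  n = 41: C(41, 8) = 95548245; 95548245 < 134217728? YES
  n = 42: C(42, 8) = 118030185; 118030185 < 134217728? YES
  n = 43: C(43, 8) = 145008513; 145008513 < 134217728? NO
  n = 44: C(44, 8) = 177232627; 177232627 < 134217728? NO
  n = 45: C(45, 8) = 215553195; 215553195 < 134217728? NO
The largest n with C(n, 8) < 134217728 is n = 42 (where E[X] = 118030185/134217728 ≈ 0.8794). Hence R(8, 8) > 42, i.e. R(8, 8) ≥ 43.

Largest n = 42; hence R(8, 8) > 42.


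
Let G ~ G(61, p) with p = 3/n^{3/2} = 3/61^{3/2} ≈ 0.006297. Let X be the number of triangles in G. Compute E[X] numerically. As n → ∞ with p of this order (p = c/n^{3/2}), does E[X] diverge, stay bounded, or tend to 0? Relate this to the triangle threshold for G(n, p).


Number of potential triangles: C(61, 3) = 35990.
Each occurs with probability p³ ≈ (0.006297)³ ≈ 2.496776e-07.
By linearity: E[X] = C(61, 3)·p³ ≈ 35990 · 2.496776e-07 ≈ 0.0090.
Since α = 3/2 > 1, p = c/n^{3/2} = o(1/n) is below the triangle threshold p ~ 1/n. Asymptotically E[X] ~ (c³/6)·n^{3(1−α)} = (3³/6)·n^{-1.5} → 0, so by Markov's inequality G has no triangles w.h.p.

E[X] ≈ 0.0090; in regime p = Θ(1/n^{3/2}) E[X] tends to 0 (below the triangle threshold p ~ 1/n).


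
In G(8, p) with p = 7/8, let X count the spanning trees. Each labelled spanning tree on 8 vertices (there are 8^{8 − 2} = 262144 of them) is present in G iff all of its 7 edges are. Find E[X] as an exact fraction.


K_8 has 8^{8 − 2} = 262144 labelled spanning trees.
For each such spanning tree H, let X_H = 1 if all 7 edges of H are present in G. Then P[X_H = 1] = p^{7} = (7/8)^{7} = 823543/2097152.
By linearity of expectation: E[X] = Σ_H E[X_H] = 262144 · p^{7} = 262144 · 823543/2097152 = 823543/8.
Numerically: E[X] ≈ 1.0294e+05.

E[X] = 262144 · (7/8)^{7} = 823543/8 ≈ 1.0294e+05.


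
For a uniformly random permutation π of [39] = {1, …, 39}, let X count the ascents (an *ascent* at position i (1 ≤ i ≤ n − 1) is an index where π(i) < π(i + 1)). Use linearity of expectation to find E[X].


Write X = Σ X_I over i = 1, …, 38, with X_I the indicator of one ascent.
There are 38 indicators.
For each fixed i, the pair (π(i), π(i+1)) is a uniformly random ordered pair of distinct values from {1, …, 39}; by symmetry P[π(i) < π(i+1)] = 1/2.
By linearity: E[X] = 38 · (1/2) = (39 − 1) · (1/2) = 19 ≈ 19.000.

E[X] = 19 = 19.000.


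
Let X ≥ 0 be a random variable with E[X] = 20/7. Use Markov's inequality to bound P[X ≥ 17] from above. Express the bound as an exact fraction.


μ = E[X] = 20/7, a = 17.
Markov: P[X ≥ 17] ≤ μ/a = (20/7)/17 = 20/119.
Numerically: ≈ 0.168.
(Since a = 17 > μ = 2.857, the bound 20/119 is < 1 and informative.)

P[X ≥ 17] ≤ 20/119 ≈ 0.168.


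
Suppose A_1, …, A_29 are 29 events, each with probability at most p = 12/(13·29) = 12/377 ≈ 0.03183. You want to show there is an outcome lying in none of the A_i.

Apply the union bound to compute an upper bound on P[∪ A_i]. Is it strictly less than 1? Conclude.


Union bound: P[∪_{i=1}^{29} A_i] ≤ Σ_i P[A_i] ≤ 29·p = 29·(12/377) = 12/13.
Numerically: 12/13 ≈ 0.92308.
Is 12/13 < 1? YES.
Since P[∪ A_i] ≤ 12/13 < 1, the complement has P[∩ A_i^c] ≥ 1 − 12/13 = 1/13 > 0, so some outcome avoids every A_i.

29·p = 12/13 ≈ 0.92308; existence CERTIFIED by the union bound.


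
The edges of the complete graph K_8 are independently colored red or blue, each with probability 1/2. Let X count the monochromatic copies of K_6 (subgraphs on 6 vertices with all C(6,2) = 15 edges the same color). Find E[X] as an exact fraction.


Let X = Σ_S X_S over the C(8, 6) = 28 subsets S of size 6, where X_S = 1 if the K_6 on S is monochromatic.
For a fixed S, the K_6 on S has C(6, 2) = 15 edges. P[all 15 edges red] = (1/2)^15, and likewise for blue, so P[monochromatic] = 2·(1/2)^15 = 2^{1 − 15} = 1/16384.
By linearity of expectation: E[X] = C(8, 6) · 2^{1 − 15} = 28 · 1/16384 = 7/4096.
Numerically: E[X] ≈ 0.002.

E[X] = C(8,6)·2^(1−C(6,2)) = 7/4096 ≈ 0.002.


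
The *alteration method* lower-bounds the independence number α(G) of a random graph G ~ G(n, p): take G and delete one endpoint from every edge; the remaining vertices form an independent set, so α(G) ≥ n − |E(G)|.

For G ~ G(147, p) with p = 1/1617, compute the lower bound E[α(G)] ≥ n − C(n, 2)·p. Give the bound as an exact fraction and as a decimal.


E[|E(G)|] = C(147, 2)·p = 10731 · (1/1617) = 73/11.
E[α(G)] ≥ n − E[|E(G)|] = 147 − 73/11 = 1544/11.
Numerically: ≈ 140.36364.
(This is only a lower bound; the true E[α(G)] may be larger.)

E[α(G)] ≥ 1544/11 ≈ 140.36364.


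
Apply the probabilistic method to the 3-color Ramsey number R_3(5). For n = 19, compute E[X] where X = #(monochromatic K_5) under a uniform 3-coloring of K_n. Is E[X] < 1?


E[X] = C(19, 5) · 3^{1 − 10} = 11628 · 3^{−9} = 11628/19683.
As a reduced fraction: E[X] = 1292/2187 ≈ 0.5907636.
Is E[X] < 1? YES.
Since E[X] < 1, there exists a 3-coloring of K_{19} with no monochromatic K_5; hence R_3(5) > 19.

E[X] = 1292/2187 ≈ 0.5907636; E[X] < 1, so R_3(5) > 19.


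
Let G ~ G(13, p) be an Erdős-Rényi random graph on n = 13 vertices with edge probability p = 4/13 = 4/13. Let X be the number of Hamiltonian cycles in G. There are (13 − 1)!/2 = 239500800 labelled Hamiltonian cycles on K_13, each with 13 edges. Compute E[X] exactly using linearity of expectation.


K_13 has (13 − 1)!/2 = 239500800 labelled Hamiltonian cycles.
For each such Hamiltonian cycle H, let X_H = 1 if all 13 edges of H are present in G. Then P[X_H = 1] = p^{13} = (4/13)^{13} = 67108864/302875106592253.
By linearity of expectation: E[X] = Σ_H E[X_H] = 239500800 · p^{13} = 239500800 · 67108864/302875106592253 = 16072626615091200/302875106592253.
Numerically: E[X] ≈ 53.07.

E[X] = 239500800 · (4/13)^{13} = 16072626615091200/302875106592253 ≈ 53.07.


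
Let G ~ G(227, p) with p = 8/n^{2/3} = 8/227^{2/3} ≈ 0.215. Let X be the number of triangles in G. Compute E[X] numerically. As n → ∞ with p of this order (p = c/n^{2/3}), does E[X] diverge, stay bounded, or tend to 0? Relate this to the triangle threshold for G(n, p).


Number of potential triangles: C(227, 3) = 1923825.
Each occurs with probability p³ ≈ (0.215)³ ≈ 9.93615e-03.
By linearity: E[X] = C(227, 3)·p³ ≈ 1923825 · 9.93615e-03 ≈ 19115.419.
Since α = 2/3 < 1, p = c/n^{2/3} ≫ 1/n is above the triangle threshold p ~ 1/n. Asymptotically E[X] ~ (c³/6)·n^{3(1−α)} = (8³/6)·n^{1} → ∞; triangles are abundant w.h.p.

E[X] ≈ 19115.419; in regime p = Θ(1/n^{2/3}) E[X] diverges (above the triangle threshold p ~ 1/n).


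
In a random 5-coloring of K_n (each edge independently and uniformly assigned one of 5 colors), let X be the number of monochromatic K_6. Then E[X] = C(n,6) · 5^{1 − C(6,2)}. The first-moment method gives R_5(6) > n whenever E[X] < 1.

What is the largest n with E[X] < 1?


We need C(n, 6) · 5^{1 − 15} < 1, i.e. C(n, 6) < 5^{15 − 1} = 6103515625.
Check values of n near the boundary:
  n = 124: C(124, 6) = 4465475476; 4465475476 < 6103515625? YES
  n = 125: C(125, 6) = 4690625500; 4690625500 < 6103515625? YES
  n = 126: C(126, 6) = 4925156775; 4925156775 < 6103515625? YES
  n = 127: C(127, 6) = 5169379425; 5169379425 < 6103515625? YES
  n = 128: C(128, 6) = 5423611200; 5423611200 < 6103515625? YES
  n = 129: C(129, 6) = 5688177600; 5688177600 < 6103515625? YES
  n = 130: C(130, 6) = 5963412000; 5963412000 < 6103515625? YES
  n = 131: C(131, 6) = 6249655776; 6249655776 < 6103515625? NO
The largest n with C(n, 6) < 6103515625 is n = 130 (where E[X] = 47707296/48828125 ≈ 0.977045). Hence R_5(6) > 130, i.e. R_5(6) ≥ 131.

Largest n = 130; hence R_5(6) > 130.


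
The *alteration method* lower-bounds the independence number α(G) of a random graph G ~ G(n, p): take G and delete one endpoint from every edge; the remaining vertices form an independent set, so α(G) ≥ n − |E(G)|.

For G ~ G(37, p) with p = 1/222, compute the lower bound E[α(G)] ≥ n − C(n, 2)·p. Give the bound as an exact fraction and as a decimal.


E[|E(G)|] = C(37, 2)·p = 666 · (1/222) = 3.
E[α(G)] ≥ n − E[|E(G)|] = 37 − 3 = 34.
Numerically: ≈ 34.0000.
(This is only a lower bound; the true E[α(G)] may be larger.)

E[α(G)] ≥ 34 ≈ 34.0000.
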